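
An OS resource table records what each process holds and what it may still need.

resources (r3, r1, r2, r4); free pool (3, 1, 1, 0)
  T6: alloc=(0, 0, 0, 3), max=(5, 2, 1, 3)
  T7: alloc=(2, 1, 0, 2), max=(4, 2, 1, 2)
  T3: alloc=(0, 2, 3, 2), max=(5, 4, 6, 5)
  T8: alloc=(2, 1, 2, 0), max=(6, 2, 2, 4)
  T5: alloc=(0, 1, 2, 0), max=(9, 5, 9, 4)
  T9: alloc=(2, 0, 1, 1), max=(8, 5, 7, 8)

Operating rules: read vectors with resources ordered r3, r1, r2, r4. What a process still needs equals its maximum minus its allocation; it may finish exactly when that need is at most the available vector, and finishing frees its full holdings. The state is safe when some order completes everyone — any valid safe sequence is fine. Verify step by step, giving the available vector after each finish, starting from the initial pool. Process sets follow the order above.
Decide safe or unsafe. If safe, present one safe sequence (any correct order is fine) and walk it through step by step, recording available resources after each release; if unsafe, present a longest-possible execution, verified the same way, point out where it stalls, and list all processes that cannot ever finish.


SAFE — a valid safe sequence is T7, T6, T8, T3, T9, T5.
Key observation: at T7 the run first touches a limit — (2, 1, 1, 0) against (3, 1, 1, 0), exact on a resource it actually requests.
Step-by-step check:
  pool = (3, 1, 1, 0)
  T7 needs (2, 1, 1, 0) <= (3, 1, 1, 0) -> finishes; pool += (2, 1, 0, 2) = (5, 2, 1, 2)
  T6 needs (5, 2, 1, 0) <= (5, 2, 1, 2) -> finishes; pool += (0, 0, 0, 3) = (5, 2, 1, 5)
  T8 needs (4, 1, 0, 4) <= (5, 2, 1, 5) -> finishes; pool += (2, 1, 2, 0) = (7, 3, 3, 5)
  T3 needs (5, 2, 3, 3) <= (7, 3, 3, 5) -> finishes; pool += (0, 2, 3, 2) = (7, 5, 6, 7)
  T9 needs (6, 5, 6, 7) <= (7, 5, 6, 7) -> finishes; pool += (2, 0, 1, 1) = (9, 5, 7, 8)
  T5 needs (9, 4, 7, 4) <= (9, 5, 7, 8) -> finishes; pool += (0, 1, 2, 0) = (9, 6, 9, 8)


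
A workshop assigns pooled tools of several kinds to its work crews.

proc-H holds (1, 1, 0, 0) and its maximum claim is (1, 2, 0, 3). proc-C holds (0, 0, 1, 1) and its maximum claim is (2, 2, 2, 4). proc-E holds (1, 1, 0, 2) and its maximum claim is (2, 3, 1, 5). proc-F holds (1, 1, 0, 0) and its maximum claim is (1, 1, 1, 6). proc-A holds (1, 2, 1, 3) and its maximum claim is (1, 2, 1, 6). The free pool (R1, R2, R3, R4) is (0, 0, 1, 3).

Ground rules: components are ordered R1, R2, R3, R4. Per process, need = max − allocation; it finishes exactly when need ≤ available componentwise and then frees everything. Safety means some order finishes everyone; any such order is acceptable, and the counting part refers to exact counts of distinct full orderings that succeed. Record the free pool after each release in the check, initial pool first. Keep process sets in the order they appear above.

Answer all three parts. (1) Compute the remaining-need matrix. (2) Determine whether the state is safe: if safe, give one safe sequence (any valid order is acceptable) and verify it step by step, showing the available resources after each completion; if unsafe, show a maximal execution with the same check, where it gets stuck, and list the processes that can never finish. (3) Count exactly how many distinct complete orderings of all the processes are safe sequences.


(1) Need matrix, components ordered R1, R2, R3, R4:
  proc-H: (0, 1, 0, 3)
  proc-C: (2, 2, 1, 3)
  proc-E: (1, 2, 1, 3)
  proc-F: (0, 0, 1, 6)
  proc-A: (0, 0, 0, 3)
(2) SAFE. One safe sequence: proc-A, proc-E, proc-C, proc-H, proc-F.
Key observation: reading the order forward, proc-A is the first process whose need (0, 0, 0, 3) meets the free pool (0, 0, 1, 3) exactly on a resource it requests.
Step-by-step check:
  pool = (0, 0, 1, 3)
  proc-A needs (0, 0, 0, 3) <= (0, 0, 1, 3) -> finishes; pool += (1, 2, 1, 3) = (1, 2, 2, 6)
  proc-E needs (1, 2, 1, 3) <= (1, 2, 2, 6) -> finishes; pool += (1, 1, 0, 2) = (2, 3, 2, 8)
  proc-C needs (2, 2, 1, 3) <= (2, 3, 2, 8) -> finishes; pool += (0, 0, 1, 1) = (2, 3, 3, 9)
  proc-H needs (0, 1, 0, 3) <= (2, 3, 3, 9) -> finishes; pool += (1, 1, 0, 0) = (3, 4, 3, 9)
  proc-F needs (0, 0, 1, 6) <= (3, 4, 3, 9) -> finishes; pool += (1, 1, 0, 0) = (4, 5, 3, 9)
(3) The exact count: 18 of the possible complete orderings are safe sequences.


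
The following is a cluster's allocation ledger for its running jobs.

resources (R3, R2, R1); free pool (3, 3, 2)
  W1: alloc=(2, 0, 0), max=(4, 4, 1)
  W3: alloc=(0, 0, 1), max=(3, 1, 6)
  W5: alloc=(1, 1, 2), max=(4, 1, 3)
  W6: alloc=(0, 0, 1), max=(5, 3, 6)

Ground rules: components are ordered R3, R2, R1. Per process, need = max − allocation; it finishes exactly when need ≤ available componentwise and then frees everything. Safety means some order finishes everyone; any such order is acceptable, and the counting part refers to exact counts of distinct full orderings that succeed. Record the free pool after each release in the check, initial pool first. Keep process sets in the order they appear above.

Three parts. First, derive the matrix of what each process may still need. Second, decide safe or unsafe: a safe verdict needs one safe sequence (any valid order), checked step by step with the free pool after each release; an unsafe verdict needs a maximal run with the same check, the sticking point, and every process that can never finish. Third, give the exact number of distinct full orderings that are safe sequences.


(1) Need matrix, components ordered R3, R2, R1:
  W1: (2, 4, 1)
  W3: (3, 1, 5)
  W5: (3, 0, 1)
  W6: (5, 3, 5)
(2) UNSAFE — no complete ordering exists.
Key observation: the wall is R1: completing W5, W1 brings the pool only to (6, 4, 4), and all the rest need more.
Going as far as possible: W5, W1; after that, nothing fits. Check, step by step:
  pool = (3, 3, 2)
  W5: need (3, 0, 1) fits (3, 3, 2); releases (1, 1, 2), pool now (4, 4, 4)
  W1: need (2, 4, 1) fits (4, 4, 4); releases (2, 0, 0), pool now (6, 4, 4)
  blocked: W3 wants (3, 1, 5), pool (6, 4, 4) — not enough R1
  blocked: W6 wants (5, 3, 5), pool (6, 4, 4) — not enough R1
Processes that can never finish: W3 and W6.
(3) The exact count: 0 of the possible complete orderings are safe sequences.


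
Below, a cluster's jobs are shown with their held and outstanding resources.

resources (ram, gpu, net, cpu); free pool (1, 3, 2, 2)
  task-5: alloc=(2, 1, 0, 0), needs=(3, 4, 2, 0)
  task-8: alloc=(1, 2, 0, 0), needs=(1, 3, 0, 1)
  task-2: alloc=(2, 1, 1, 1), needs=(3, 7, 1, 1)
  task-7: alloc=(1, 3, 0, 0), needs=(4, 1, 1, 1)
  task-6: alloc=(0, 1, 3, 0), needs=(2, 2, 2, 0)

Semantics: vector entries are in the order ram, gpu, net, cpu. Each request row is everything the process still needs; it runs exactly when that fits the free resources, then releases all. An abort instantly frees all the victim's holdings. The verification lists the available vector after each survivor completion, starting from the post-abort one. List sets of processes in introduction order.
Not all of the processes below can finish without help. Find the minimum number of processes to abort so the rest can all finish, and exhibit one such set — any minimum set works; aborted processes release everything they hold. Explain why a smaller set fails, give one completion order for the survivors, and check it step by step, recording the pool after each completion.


The answer: abort task-7.
Key observation: aborting task-7 returns (1, 3, 0, 0), and task-5 — hopeless before — runs at step 2 with the returned capacity in the pool.
Minimality: the empty abort set fails — the state is deadlocked as it stands.
The survivors complete as task-8, task-5, task-6, task-2. Check, step by step (starting from the post-abort pool):
  pool = (2, 6, 2, 2)
  run task-8 (needs (1, 3, 0, 1), free (2, 6, 2, 2)); after release of (1, 2, 0, 0) the pool is (3, 8, 2, 2)
  run task-5 (needs (3, 4, 2, 0), free (3, 8, 2, 2)); after release of (2, 1, 0, 0) the pool is (5, 9, 2, 2)
  run task-6 (needs (2, 2, 2, 0), free (5, 9, 2, 2)); after release of (0, 1, 3, 0) the pool is (5, 10, 5, 2)
  run task-2 (needs (3, 7, 1, 1), free (5, 10, 5, 2)); after release of (2, 1, 1, 1) the pool is (7, 11, 6, 3)


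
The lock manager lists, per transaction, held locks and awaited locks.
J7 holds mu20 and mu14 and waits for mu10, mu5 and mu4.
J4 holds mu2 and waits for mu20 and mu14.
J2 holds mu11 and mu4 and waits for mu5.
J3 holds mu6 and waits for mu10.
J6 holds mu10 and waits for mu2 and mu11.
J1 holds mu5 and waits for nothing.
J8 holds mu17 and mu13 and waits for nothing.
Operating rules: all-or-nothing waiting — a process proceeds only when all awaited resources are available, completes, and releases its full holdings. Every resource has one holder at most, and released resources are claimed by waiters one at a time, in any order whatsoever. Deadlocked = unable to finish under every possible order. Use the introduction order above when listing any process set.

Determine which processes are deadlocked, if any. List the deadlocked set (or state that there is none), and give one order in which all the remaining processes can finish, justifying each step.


Deadlocked: J7, J4, J3 and J6.
Key observation: nobody on the ring J7 -> J6 -> J4 -> J7 can start until another member finishes, which never happens; J3 waits into the deadlock from upstream.
The rest can finish in the order J8, J1, J2.
Walking it through:
  run J8 (it waits on nothing); releases mu17 and mu13
  run J1 (it waits on nothing); releases mu5
  run J2 (all its waits — mu5 — are resolved); releases mu11 and mu4


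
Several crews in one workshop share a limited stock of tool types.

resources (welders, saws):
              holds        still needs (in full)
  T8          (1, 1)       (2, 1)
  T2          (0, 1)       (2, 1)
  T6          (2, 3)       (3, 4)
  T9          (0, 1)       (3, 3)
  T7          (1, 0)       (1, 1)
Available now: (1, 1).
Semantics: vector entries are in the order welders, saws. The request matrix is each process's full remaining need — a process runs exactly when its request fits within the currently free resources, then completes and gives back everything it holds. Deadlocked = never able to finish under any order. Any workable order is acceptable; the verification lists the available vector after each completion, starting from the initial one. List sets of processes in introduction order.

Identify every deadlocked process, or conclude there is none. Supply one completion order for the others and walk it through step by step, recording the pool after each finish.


No process is deadlocked.
Key observation: there is always a runnable process — T7 first — so the state unwinds completely.
One completion order for the rest: T7, T2, T8, T9, T6. Step-by-step check:
  pool = (1, 1)
  T7: need (1, 1) fits (1, 1); releases (1, 0), pool now (2, 1)
  T2: need (2, 1) fits (2, 1); releases (0, 1), pool now (2, 2)
  T8: need (2, 1) fits (2, 2); releases (1, 1), pool now (3, 3)
  T9: need (3, 3) fits (3, 3); releases (0, 1), pool now (3, 4)
  T6: need (3, 4) fits (3, 4); releases (2, 3), pool now (5, 7)


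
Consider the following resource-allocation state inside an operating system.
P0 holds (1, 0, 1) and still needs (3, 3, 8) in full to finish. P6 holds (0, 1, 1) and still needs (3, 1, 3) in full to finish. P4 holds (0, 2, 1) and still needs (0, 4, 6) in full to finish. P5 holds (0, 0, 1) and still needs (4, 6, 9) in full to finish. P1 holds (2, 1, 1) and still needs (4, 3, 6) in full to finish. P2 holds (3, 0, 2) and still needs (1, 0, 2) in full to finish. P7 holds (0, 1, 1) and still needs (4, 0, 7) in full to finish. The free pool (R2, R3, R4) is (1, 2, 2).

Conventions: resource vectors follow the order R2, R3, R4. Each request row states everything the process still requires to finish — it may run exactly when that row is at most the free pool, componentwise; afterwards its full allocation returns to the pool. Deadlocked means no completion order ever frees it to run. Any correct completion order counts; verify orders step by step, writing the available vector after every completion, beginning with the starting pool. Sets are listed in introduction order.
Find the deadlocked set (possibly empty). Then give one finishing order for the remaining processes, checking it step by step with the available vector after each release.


The deadlocked set is P0, P4, P5, P1 and P7.
Key observation: no order helps: past P2, P6, the free pool tops out at (4, 3, 5), below what each blocked process needs in R4.
One completion order for the rest: P2, P6. Verifying each step:
  pool = (1, 2, 2)
  P2: need (1, 0, 2) fits (1, 2, 2); releases (3, 0, 2), pool now (4, 2, 4)
  P6: need (3, 1, 3) fits (4, 2, 4); releases (0, 1, 1), pool now (4, 3, 5)
None of the blocked processes ever fits:
  blocked: P0 wants (3, 3, 8), pool (4, 3, 5) — not enough R4
  blocked: P4 wants (0, 4, 6), pool (4, 3, 5) — not enough R3 and R4
  blocked: P5 wants (4, 6, 9), pool (4, 3, 5) — not enough R3 and R4
  blocked: P1 wants (4, 3, 6), pool (4, 3, 5) — not enough R4
  blocked: P7 wants (4, 0, 7), pool (4, 3, 5) — not enough R4


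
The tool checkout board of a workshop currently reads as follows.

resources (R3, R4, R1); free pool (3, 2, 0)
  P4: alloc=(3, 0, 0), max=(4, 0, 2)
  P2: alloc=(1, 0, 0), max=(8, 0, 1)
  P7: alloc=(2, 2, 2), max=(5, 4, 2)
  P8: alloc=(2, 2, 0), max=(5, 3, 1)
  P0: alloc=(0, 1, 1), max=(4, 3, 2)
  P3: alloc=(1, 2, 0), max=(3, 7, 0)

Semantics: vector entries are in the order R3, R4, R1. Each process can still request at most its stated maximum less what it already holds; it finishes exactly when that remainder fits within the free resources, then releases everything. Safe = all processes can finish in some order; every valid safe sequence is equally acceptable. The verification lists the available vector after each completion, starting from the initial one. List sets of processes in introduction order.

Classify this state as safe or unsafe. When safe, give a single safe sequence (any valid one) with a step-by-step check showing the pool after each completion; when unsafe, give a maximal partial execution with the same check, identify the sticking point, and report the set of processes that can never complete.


SAFE, for example via the order P7, P8, P4, P2, P0, P3.
Key observation: at P7 the run first touches a limit — (3, 2, 0) against (3, 2, 0), exact on a resource it actually requests.
Step-by-step check:
  pool = (3, 2, 0)
  P7: need (3, 2, 0) fits (3, 2, 0); releases (2, 2, 2), pool now (5, 4, 2)
  P8: need (3, 1, 1) fits (5, 4, 2); releases (2, 2, 0), pool now (7, 6, 2)
  P4: need (1, 0, 2) fits (7, 6, 2); releases (3, 0, 0), pool now (10, 6, 2)
  P2: need (7, 0, 1) fits (10, 6, 2); releases (1, 0, 0), pool now (11, 6, 2)
  P0: need (4, 2, 1) fits (11, 6, 2); releases (0, 1, 1), pool now (11, 7, 3)
  P3: need (2, 5, 0) fits (11, 7, 3); releases (1, 2, 0), pool now (12, 9, 3)


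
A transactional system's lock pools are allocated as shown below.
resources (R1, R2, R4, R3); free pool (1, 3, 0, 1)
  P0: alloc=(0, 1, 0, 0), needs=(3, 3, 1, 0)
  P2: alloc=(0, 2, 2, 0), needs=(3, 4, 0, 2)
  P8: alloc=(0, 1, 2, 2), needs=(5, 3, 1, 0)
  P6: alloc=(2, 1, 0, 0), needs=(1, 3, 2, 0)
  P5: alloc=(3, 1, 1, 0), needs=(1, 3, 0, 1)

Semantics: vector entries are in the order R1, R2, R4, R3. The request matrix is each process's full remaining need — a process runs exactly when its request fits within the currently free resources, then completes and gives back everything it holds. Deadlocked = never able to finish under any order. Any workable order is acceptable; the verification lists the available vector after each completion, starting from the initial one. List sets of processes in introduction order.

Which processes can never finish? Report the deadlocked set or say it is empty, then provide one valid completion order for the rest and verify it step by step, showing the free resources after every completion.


The deadlocked set is P2, P8 and P6.
Key observation: after P5, P0 the pool peaks at (4, 5, 1, 1), and each blocked process is short somewhere: P2 on R3; P8 on R1; P6 on R4.
A valid finishing order for the others: P5, P0. Check, step by step:
  pool = (1, 3, 0, 1)
  run P5 (needs (1, 3, 0, 1), free (1, 3, 0, 1)); after release of (3, 1, 1, 0) the pool is (4, 4, 1, 1)
  run P0 (needs (3, 3, 1, 0), free (4, 4, 1, 1)); after release of (0, 1, 0, 0) the pool is (4, 5, 1, 1)
The blocked processes can never fit:
  blocked: P2 wants (3, 4, 0, 2), pool (4, 5, 1, 1) — not enough R3
  blocked: P8 wants (5, 3, 1, 0), pool (4, 5, 1, 1) — not enough R1
  blocked: P6 wants (1, 3, 2, 0), pool (4, 5, 1, 1) — not enough R4


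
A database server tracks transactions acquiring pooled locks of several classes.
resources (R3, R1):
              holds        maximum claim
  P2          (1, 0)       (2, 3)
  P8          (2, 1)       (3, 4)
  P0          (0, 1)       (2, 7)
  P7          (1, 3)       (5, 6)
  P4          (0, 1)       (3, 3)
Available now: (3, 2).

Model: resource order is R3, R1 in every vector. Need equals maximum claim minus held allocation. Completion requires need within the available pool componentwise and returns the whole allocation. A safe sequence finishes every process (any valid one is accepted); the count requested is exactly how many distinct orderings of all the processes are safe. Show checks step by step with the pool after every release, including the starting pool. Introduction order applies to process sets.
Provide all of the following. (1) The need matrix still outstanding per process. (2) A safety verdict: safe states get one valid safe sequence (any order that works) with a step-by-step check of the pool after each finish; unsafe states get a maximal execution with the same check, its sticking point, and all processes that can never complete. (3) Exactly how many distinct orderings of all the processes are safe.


(1) Outstanding need per process (order R3, R1):
  P2: (1, 3)
  P8: (1, 3)
  P0: (2, 6)
  P7: (4, 3)
  P4: (3, 2)
(2) SAFE, for example via the order P4, P2, P7, P8, P0.
Key observation: reading the order forward, P4 is the first process whose need (3, 2) meets the free pool (3, 2) exactly on a resource it requests.
Step-by-step check:
  pool = (3, 2)
  P4: need (3, 2) fits (3, 2); releases (0, 1), pool now (3, 3)
  P2: need (1, 3) fits (3, 3); releases (1, 0), pool now (4, 3)
  P7: need (4, 3) fits (4, 3); releases (1, 3), pool now (5, 6)
  P8: need (1, 3) fits (5, 6); releases (2, 1), pool now (7, 7)
  P0: need (2, 6) fits (7, 7); releases (0, 1), pool now (7, 8)
(3) Precisely 6 of the possible complete orderings are safe sequences.


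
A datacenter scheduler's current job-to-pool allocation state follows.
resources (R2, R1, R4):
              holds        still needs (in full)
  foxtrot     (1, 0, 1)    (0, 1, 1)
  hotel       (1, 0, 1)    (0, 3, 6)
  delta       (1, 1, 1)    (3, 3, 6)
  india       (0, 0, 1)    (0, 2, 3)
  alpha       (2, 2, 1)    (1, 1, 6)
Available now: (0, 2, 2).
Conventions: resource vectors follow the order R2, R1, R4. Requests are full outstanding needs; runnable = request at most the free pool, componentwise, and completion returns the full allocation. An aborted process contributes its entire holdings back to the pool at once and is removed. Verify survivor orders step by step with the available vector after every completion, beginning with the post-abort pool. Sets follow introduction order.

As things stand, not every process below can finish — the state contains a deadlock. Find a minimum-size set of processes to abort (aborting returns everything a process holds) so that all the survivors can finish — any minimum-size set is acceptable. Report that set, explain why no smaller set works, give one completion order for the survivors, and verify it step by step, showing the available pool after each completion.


Abort hotel and alpha.
Key observation: the deadlocked delta becomes finishable only because hotel and alpha released (3, 2, 2); it completes at step 3 below.
Minimality, checking each single-abort alternative: foxtrot alone leaves hotel blocked (short on R1 and R4); hotel alone leaves delta blocked (short on R2, R1 and R4); delta alone leaves hotel blocked (short on R4); india alone leaves hotel blocked (short on R1 and R4); alpha alone leaves hotel blocked (short on R4).
Survivors finish in the order: india, foxtrot, delta. Verifying each step (pool after the aborts first):
  pool = (3, 4, 4)
  india needs (0, 2, 3) <= (3, 4, 4) -> finishes; pool += (0, 0, 1) = (3, 4, 5)
  foxtrot needs (0, 1, 1) <= (3, 4, 5) -> finishes; pool += (1, 0, 1) = (4, 4, 6)
  delta needs (3, 3, 6) <= (4, 4, 6) -> finishes; pool += (1, 1, 1) = (5, 5, 7)


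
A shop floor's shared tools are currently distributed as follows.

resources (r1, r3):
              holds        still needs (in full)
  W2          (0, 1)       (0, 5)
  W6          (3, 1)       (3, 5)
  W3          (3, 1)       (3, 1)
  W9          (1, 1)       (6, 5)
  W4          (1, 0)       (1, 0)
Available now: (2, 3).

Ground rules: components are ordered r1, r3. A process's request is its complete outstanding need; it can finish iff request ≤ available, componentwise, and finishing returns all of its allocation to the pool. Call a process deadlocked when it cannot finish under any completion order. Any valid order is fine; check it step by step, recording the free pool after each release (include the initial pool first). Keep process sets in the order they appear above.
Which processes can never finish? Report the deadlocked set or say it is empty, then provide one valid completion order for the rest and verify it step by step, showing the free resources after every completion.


The deadlocked set is W2, W6 and W9.
Key observation: the wall is r3: completing W4, W3 brings the pool only to (6, 4), and all the rest need more.
The rest can finish in the order W4, W3. Verifying each step:
  pool = (2, 3)
  W4 needs (1, 0) <= (2, 3) -> finishes; pool += (1, 0) = (3, 3)
  W3 needs (3, 1) <= (3, 3) -> finishes; pool += (3, 1) = (6, 4)
None of the blocked processes ever fits:
  W2 cannot run: need (0, 5) vs free (6, 4) (insufficient r3)
  W6 cannot run: need (3, 5) vs free (6, 4) (insufficient r3)
  W9 cannot run: need (6, 5) vs free (6, 4) (insufficient r3)


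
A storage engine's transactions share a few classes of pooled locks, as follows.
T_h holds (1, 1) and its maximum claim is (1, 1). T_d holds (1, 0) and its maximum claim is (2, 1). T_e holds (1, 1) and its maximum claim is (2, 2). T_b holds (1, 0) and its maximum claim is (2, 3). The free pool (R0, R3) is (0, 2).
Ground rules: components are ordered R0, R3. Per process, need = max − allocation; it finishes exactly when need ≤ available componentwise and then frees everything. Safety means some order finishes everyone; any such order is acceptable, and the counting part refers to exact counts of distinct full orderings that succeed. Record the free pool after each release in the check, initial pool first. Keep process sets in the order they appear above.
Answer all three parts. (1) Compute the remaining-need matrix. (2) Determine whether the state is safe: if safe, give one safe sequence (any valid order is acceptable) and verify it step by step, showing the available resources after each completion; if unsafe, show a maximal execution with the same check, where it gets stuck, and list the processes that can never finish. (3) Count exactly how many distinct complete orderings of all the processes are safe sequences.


(1) Outstanding need per process (order R0, R3):
  T_h: (0, 0)
  T_d: (1, 1)
  T_e: (1, 1)
  T_b: (1, 3)
(2) SAFE, for example via the order T_h, T_e, T_d, T_b.
Key observation: reading the order forward, T_e is the first process whose need (1, 1) meets the free pool (1, 3) exactly on a resource it requests.
Check, step by step:
  pool = (0, 2)
  T_h needs (0, 0) <= (0, 2) -> finishes; pool += (1, 1) = (1, 3)
  T_e needs (1, 1) <= (1, 3) -> finishes; pool += (1, 1) = (2, 4)
  T_d needs (1, 1) <= (2, 4) -> finishes; pool += (1, 0) = (3, 4)
  T_b needs (1, 3) <= (3, 4) -> finishes; pool += (1, 0) = (4, 4)
(3) The exact count: 6 of the possible complete orderings are safe sequences.


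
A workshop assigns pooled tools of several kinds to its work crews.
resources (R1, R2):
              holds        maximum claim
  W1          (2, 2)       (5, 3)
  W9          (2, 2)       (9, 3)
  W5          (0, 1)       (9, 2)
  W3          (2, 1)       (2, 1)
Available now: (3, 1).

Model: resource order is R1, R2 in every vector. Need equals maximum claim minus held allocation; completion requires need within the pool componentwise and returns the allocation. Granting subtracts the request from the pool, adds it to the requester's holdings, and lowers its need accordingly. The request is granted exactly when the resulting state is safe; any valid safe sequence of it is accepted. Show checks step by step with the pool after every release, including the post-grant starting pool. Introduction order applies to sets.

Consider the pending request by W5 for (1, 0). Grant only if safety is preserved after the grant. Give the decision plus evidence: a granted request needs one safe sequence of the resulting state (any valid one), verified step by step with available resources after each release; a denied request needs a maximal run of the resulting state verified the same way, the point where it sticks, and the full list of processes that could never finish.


DENY — the pretend-granted state is unsafe.
Key observation: the wall is R1: completing W3, W1 brings the pool only to (6, 4), and all the rest need more.
On the post-grant state, W3, W1 is a maximal run — nothing extends it. Walking it through:
  pool = (2, 1)
  W3: need (0, 0) fits (2, 1); releases (2, 1), pool now (4, 2)
  W1: need (3, 1) fits (4, 2); releases (2, 2), pool now (6, 4)
  blocked: W9 wants (7, 1), pool (6, 4) — not enough R1
  blocked: W5 wants (8, 1), pool (6, 4) — not enough R1
Processes that could never finish after the grant: W9 and W5.


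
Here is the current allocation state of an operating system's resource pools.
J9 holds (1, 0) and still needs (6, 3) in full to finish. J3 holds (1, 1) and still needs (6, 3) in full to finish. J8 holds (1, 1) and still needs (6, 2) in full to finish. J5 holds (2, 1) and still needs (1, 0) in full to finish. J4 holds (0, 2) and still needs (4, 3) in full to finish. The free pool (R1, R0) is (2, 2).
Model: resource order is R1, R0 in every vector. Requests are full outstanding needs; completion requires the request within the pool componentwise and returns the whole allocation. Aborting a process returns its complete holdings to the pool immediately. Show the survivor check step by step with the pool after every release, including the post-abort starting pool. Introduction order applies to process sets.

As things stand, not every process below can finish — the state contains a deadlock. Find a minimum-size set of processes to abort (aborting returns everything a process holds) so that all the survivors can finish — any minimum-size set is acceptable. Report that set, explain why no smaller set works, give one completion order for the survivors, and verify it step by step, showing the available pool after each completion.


Minimum abort set: J9 and J8.
Key observation: J3 was stuck for good until J9 and J8 gave back (2, 1); in the order shown it finishes at step 3.
Minimality, checking each single-abort alternative: J9 alone leaves J3 blocked (short on R1); J3 alone leaves J9 blocked (short on R1); J8 alone leaves J9 blocked (short on R1); J5 alone leaves J9 blocked (short on R1); J4 alone leaves J9 blocked (short on R1).
One survivor order: J5, J4, J3. Verifying each step (post-abort pool first):
  pool = (4, 3)
  J5: need (1, 0) fits (4, 3); releases (2, 1), pool now (6, 4)
  J4: need (4, 3) fits (6, 4); releases (0, 2), pool now (6, 6)
  J3: need (6, 3) fits (6, 6); releases (1, 1), pool now (7, 7)


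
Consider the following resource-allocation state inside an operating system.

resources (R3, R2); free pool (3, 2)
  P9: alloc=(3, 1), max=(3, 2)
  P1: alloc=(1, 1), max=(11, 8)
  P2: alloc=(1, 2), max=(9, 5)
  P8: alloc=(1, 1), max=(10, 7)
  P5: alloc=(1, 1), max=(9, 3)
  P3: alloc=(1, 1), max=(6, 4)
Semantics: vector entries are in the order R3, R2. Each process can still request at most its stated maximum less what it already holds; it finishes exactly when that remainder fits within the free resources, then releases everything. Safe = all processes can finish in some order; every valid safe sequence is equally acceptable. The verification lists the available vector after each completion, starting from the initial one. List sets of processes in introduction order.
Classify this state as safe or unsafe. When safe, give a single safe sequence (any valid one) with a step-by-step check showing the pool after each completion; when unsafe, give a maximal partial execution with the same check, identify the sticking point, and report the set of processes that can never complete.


UNSAFE.
Key observation: P9, P3 can finish, but then (7, 4) is all there is, and the blocked group's R3 demands exceed it.
The run P9, P3 cannot be extended any further. Walking it through:
  pool = (3, 2)
  P9: need (0, 1) fits (3, 2); releases (3, 1), pool now (6, 3)
  P3: need (5, 3) fits (6, 3); releases (1, 1), pool now (7, 4)
  blocked: P1 wants (10, 7), pool (7, 4) — not enough R3 and R2
  blocked: P2 wants (8, 3), pool (7, 4) — not enough R3
  blocked: P8 wants (9, 6), pool (7, 4) — not enough R3 and R2
  blocked: P5 wants (8, 2), pool (7, 4) — not enough R3
Never able to finish: P1, P2, P8 and P5.


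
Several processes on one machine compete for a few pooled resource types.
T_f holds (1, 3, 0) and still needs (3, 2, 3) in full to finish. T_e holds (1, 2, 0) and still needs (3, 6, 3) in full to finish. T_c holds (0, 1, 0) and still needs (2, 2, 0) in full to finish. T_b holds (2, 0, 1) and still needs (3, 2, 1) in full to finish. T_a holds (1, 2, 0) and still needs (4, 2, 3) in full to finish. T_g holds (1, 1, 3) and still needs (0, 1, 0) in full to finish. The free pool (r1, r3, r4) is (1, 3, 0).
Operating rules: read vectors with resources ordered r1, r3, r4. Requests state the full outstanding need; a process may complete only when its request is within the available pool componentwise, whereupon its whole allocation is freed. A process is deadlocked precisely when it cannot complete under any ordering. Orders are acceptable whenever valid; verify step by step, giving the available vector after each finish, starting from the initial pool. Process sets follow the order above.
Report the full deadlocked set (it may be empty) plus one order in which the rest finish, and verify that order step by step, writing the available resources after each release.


Deadlocked set: T_f, T_e, T_b and T_a.
Key observation: even finishing T_g, T_c leaves just (2, 5, 3) free — too little r1 for any of the remaining processes.
One completion order for the rest: T_g, T_c. Step-by-step check:
  pool = (1, 3, 0)
  T_g needs (0, 1, 0) <= (1, 3, 0) -> finishes; pool += (1, 1, 3) = (2, 4, 3)
  T_c needs (2, 2, 0) <= (2, 4, 3) -> finishes; pool += (0, 1, 0) = (2, 5, 3)
None of the blocked processes ever fits:
  blocked: T_f wants (3, 2, 3), pool (2, 5, 3) — not enough r1
  blocked: T_e wants (3, 6, 3), pool (2, 5, 3) — not enough r1 and r3
  blocked: T_b wants (3, 2, 1), pool (2, 5, 3) — not enough r1
  blocked: T_a wants (4, 2, 3), pool (2, 5, 3) — not enough r1


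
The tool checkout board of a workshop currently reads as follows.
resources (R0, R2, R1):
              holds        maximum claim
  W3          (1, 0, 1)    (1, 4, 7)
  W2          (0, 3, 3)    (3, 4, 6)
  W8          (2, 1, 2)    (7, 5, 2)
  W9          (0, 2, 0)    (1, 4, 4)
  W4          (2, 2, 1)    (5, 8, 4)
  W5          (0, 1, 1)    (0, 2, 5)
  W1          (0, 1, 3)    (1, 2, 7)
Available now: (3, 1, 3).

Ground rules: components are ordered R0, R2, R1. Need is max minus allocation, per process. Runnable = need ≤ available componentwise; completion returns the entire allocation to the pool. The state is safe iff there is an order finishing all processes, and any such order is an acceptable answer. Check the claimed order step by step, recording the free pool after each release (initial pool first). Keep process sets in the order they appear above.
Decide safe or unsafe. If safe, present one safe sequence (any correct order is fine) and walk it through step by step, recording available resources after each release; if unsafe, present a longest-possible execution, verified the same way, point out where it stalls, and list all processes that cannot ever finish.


SAFE, for example via the order W2, W9, W1, W4, W5, W8, W3.
Key observation: the order's first zero-slack moment is W2 ((3, 1, 3) needed, (3, 1, 3) free — a requested resource with nothing to spare).
Check, step by step:
  pool = (3, 1, 3)
  W2 needs (3, 1, 3) <= (3, 1, 3) -> finishes; pool += (0, 3, 3) = (3, 4, 6)
  W9 needs (1, 2, 4) <= (3, 4, 6) -> finishes; pool += (0, 2, 0) = (3, 6, 6)
  W1 needs (1, 1, 4) <= (3, 6, 6) -> finishes; pool += (0, 1, 3) = (3, 7, 9)
  W4 needs (3, 6, 3) <= (3, 7, 9) -> finishes; pool += (2, 2, 1) = (5, 9, 10)
  W5 needs (0, 1, 4) <= (5, 9, 10) -> finishes; pool += (0, 1, 1) = (5, 10, 11)
  W8 needs (5, 4, 0) <= (5, 10, 11) -> finishes; pool += (2, 1, 2) = (7, 11, 13)
  W3 needs (0, 4, 6) <= (7, 11, 13) -> finishes; pool += (1, 0, 1) = (8, 11, 14)


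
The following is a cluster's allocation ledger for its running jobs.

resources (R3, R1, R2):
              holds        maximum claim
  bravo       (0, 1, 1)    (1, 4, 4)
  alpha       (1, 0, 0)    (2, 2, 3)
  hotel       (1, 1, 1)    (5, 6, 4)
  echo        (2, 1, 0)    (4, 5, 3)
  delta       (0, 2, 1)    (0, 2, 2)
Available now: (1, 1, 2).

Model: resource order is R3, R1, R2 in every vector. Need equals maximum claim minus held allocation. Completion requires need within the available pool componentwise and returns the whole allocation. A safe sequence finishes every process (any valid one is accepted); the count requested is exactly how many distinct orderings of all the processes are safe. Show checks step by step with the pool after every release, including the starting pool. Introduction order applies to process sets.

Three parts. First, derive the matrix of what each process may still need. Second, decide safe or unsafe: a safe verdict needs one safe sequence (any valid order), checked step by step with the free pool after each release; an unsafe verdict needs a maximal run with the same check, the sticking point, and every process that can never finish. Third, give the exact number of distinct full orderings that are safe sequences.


(1) Remaining need (order R3, R1, R2):
  bravo: (1, 3, 3)
  alpha: (1, 2, 3)
  hotel: (4, 5, 3)
  echo: (2, 4, 3)
  delta: (0, 0, 1)
(2) SAFE. One safe sequence: delta, alpha, bravo, echo, hotel.
Key observation: the first exact fit in this order is alpha — it needs (1, 2, 3) with (1, 3, 3) free, meeting a requested resource to the last unit.
Step-by-step check:
  pool = (1, 1, 2)
  run delta (needs (0, 0, 1), free (1, 1, 2)); after release of (0, 2, 1) the pool is (1, 3, 3)
  run alpha (needs (1, 2, 3), free (1, 3, 3)); after release of (1, 0, 0) the pool is (2, 3, 3)
  run bravo (needs (1, 3, 3), free (2, 3, 3)); after release of (0, 1, 1) the pool is (2, 4, 4)
  run echo (needs (2, 4, 3), free (2, 4, 4)); after release of (2, 1, 0) the pool is (4, 5, 4)
  run hotel (needs (4, 5, 3), free (4, 5, 4)); after release of (1, 1, 1) the pool is (5, 6, 5)
(3) The exact count: 2 of the possible complete orderings are safe sequences.


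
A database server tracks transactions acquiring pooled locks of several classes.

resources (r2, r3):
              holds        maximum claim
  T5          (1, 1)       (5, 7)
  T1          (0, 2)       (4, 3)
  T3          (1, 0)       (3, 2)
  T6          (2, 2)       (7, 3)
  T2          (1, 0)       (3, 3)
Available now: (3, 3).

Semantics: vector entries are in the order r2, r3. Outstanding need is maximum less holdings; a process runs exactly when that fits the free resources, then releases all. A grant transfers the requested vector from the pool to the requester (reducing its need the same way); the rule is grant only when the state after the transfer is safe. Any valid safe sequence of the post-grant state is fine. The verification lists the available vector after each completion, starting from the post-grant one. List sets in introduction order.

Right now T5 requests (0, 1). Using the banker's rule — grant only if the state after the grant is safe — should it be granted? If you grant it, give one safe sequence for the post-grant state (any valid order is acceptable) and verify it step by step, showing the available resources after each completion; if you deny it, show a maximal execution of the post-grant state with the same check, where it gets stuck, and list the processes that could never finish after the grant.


GRANT. The post-grant state is safe; one safe sequence: T3, T1, T2, T6, T5.
Key observation: with (3, 2) left after the transfer, T3 can run at once — the state stays safe.
Step-by-step check of the post-grant state:
  pool = (3, 2)
  T3: need (2, 2) fits (3, 2); releases (1, 0), pool now (4, 2)
  T1: need (4, 1) fits (4, 2); releases (0, 2), pool now (4, 4)
  T2: need (2, 3) fits (4, 4); releases (1, 0), pool now (5, 4)
  T6: need (5, 1) fits (5, 4); releases (2, 2), pool now (7, 6)
  T5: need (4, 5) fits (7, 6); releases (1, 2), pool now (8, 8)


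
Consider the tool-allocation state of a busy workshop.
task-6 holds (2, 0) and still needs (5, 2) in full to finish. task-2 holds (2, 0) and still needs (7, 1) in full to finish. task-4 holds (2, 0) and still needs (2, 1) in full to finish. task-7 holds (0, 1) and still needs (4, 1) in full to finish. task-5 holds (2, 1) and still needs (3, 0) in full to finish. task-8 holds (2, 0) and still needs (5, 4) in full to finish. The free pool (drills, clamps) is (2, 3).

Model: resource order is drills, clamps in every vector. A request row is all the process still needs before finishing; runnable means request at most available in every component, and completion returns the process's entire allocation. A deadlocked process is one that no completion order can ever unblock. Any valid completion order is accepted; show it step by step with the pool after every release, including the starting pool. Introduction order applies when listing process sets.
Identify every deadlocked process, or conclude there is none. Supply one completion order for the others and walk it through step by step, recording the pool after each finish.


Nothing here is deadlocked.
Key observation: no deadlock: task-4 fits now, and the freed resources carry the rest through.
One completion order for the rest: task-4, task-5, task-7, task-6, task-2, task-8. Check, step by step:
  pool = (2, 3)
  run task-4 (needs (2, 1), free (2, 3)); after release of (2, 0) the pool is (4, 3)
  run task-5 (needs (3, 0), free (4, 3)); after release of (2, 1) the pool is (6, 4)
  run task-7 (needs (4, 1), free (6, 4)); after release of (0, 1) the pool is (6, 5)
  run task-6 (needs (5, 2), free (6, 5)); after release of (2, 0) the pool is (8, 5)
  run task-2 (needs (7, 1), free (8, 5)); after release of (2, 0) the pool is (10, 5)
  run task-8 (needs (5, 4), free (10, 5)); after release of (2, 0) the pool is (12, 5)


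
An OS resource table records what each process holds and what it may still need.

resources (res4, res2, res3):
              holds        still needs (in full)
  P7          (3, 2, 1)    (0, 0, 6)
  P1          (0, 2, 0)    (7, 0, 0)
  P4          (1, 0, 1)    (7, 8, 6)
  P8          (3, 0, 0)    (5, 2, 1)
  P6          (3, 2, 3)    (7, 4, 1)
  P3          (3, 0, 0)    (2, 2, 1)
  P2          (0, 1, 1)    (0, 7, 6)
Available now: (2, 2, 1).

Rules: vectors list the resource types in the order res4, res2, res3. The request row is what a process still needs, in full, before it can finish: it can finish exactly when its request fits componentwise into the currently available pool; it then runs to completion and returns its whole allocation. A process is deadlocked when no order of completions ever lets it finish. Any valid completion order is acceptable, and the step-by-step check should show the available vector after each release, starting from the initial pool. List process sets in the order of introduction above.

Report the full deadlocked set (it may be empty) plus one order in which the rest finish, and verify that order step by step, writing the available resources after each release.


The deadlocked set is P7, P4 and P2.
Key observation: no order helps: past P3, P8, P1, P6, the free pool tops out at (11, 6, 4), below what each blocked process needs in res3.
A valid finishing order for the others: P3, P8, P1, P6. Step-by-step check:
  pool = (2, 2, 1)
  P3: need (2, 2, 1) fits (2, 2, 1); releases (3, 0, 0), pool now (5, 2, 1)
  P8: need (5, 2, 1) fits (5, 2, 1); releases (3, 0, 0), pool now (8, 2, 1)
  P1: need (7, 0, 0) fits (8, 2, 1); releases (0, 2, 0), pool now (8, 4, 1)
  P6: need (7, 4, 1) fits (8, 4, 1); releases (3, 2, 3), pool now (11, 6, 4)
The stuck group stays short no matter what:
  P7 cannot run: need (0, 0, 6) vs free (11, 6, 4) (insufficient res3)
  P4 cannot run: need (7, 8, 6) vs free (11, 6, 4) (insufficient res2 and res3)
  P2 cannot run: need (0, 7, 6) vs free (11, 6, 4) (insufficient res2 and res3)
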